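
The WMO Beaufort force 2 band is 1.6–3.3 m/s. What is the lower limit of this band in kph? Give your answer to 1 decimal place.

5.8 km/h

1.6–3.3 m/s × 3.6 = 5.8–11.9 km/h.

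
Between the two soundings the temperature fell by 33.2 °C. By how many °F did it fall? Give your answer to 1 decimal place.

Converting a difference, only the 9/5 scale factor applies: Δ°F = 33.2 × 1.8 = 59.8 °F.

59.8 °F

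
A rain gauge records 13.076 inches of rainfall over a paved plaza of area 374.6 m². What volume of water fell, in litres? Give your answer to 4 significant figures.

Depth: 13.076 in × 25.4 = 332.1304 mm.
1 mm over 1 m² is 1 L, so volume = 332.1304 × 374.6 = 124416.05 L ≈ 124400 L.

124400 litres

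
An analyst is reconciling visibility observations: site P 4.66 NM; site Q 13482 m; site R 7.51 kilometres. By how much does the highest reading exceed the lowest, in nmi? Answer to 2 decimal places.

3.22 nmi

site Q: 13482 m = 7.2797 nmi.
site R: 7.51 km = 4.0551 nmi.
Spread: 7.2797 − 4.0551 = 3.22 nmi.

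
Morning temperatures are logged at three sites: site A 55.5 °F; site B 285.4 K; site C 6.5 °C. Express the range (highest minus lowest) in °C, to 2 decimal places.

site A: 55.5 °F = 13.056 °C.
site B: 285.4 K = 12.250 °C.
Spread: 13.056 − 6.500 = 6.556 °C.

6.56 °C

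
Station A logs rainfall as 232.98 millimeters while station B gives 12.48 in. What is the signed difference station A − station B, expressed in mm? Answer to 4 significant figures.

-84.01 mm

station B: 12.48 in = 316.9920 mm.
Difference: 232.9800 − 316.9920 = -84.01 mm.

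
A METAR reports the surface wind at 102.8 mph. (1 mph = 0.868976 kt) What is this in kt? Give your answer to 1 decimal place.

1 mph = 0.868976 kt, so 102.8 × 0.868976 = 89.3 kt.

89.3 kt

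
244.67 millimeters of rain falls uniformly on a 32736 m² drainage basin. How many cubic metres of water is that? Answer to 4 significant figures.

8010 cubic metres

1 mm over 1 m² is 1 L, so volume = 244.67 × 32736 = 8009517.1 L = 8010 m³.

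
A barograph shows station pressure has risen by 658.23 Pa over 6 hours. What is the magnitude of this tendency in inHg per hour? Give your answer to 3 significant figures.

658.23 Pa / 6 h × 0.0002953 inHg/Pa = 0.0324 inHg/h.

0.0324 inHg per hour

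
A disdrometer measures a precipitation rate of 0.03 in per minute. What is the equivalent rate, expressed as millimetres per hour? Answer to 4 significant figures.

45.72 mm/hour

0.03 in/minute × 25.4 mm/in × 60 minute/hour = 45.72 mm/hour.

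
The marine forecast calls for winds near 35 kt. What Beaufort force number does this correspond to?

Beaufort force 8

35 kt lies in the Beaufort 8 band (gale, 34–40 kt).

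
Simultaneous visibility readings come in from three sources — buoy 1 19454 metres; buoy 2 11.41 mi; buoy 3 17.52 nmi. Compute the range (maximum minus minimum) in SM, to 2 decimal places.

8.75 SM

buoy 1: 19454 m = 12.0882 SM.
buoy 3: 17.52 nmi = 20.1617 SM.
Spread: 20.1617 − 11.4100 = 8.75 SM.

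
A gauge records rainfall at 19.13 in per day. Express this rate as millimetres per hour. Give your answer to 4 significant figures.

20.25 mm/hour

19.13 in/day × 25.4 mm/in × 0.0416667 day/hour = 20.25 mm/hour.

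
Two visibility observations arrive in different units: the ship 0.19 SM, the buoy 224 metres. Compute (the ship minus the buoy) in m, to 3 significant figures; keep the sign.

81.8 m

the ship: 0.19 SM = 305.775 m.
Difference: 305.775 − 224.000 = 81.8 m.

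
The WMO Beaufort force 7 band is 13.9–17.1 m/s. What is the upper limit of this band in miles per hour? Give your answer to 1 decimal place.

38.3 mph

13.9–17.1 m/s × 2.237 = 31.1–38.3 mph.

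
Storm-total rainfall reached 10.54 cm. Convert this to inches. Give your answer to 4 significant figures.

1 cm = 0.393701 in, so 10.54 × 0.393701 = 4.150 in.

4.150 in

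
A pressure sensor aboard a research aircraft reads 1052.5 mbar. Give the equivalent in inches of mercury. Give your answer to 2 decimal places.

31.08 inHg

1 mb = 0.02953 inHg, so 1052.5 × 0.02953 = 31.08 inHg.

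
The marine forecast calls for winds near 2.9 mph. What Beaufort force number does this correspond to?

Beaufort force 1

2.9 mph = 1.3 m/s, which is Beaufort 1 (light air, 0.3–1.5 m/s).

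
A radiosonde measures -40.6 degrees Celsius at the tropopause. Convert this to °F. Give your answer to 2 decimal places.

°F = °C × 9/5 + 32 = -40.6 × 1.8 + 32 = -41.08 °F.

-41.08 °F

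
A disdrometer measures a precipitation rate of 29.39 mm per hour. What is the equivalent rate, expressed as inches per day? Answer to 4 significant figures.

29.39 mm/hour × 0.0393701 in/mm × 24 hour/day = 27.77 in/day.

27.77 in/day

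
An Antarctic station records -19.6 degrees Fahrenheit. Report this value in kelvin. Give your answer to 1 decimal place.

First to °C: -28.67 °C.
Then to K: 244.5 K.

244.5 K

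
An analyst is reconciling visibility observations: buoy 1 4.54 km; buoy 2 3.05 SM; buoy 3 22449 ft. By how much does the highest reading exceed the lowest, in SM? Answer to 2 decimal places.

1.43 SM

buoy 1: 4.54 km = 2.8210 SM.
buoy 3: 22449 ft = 4.2517 SM.
Spread: 4.2517 − 2.8210 = 1.43 SM.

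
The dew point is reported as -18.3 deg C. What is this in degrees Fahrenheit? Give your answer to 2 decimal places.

-0.94 °F

°F = °C × 9/5 + 32 = -18.3 × 1.8 + 32 = -0.94 °F.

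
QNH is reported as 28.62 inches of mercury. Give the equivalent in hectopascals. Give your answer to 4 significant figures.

969.2 hPa

1 inHg = 33.8639 hPa, so 28.62 × 33.8639 = 969.2 hPa.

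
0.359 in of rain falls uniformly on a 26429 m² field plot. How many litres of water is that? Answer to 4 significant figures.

241000 litres

Depth: 0.359 in × 25.4 = 9.1186 mm.
1 mm over 1 m² is 1 L, so volume = 9.1186 × 26429 = 240995.48 L ≈ 241000 L.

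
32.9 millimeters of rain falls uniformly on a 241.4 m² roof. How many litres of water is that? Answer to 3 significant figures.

1 mm over 1 m² is 1 L, so volume = 32.9 × 241.4 = 7942.06 L ≈ 7940 L.

7940 litres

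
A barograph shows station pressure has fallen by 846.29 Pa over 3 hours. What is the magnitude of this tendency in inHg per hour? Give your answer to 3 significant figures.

846.29 Pa / 3 h × 0.0002953 inHg/Pa = 0.0833 inHg/h.

0.0833 inHg per hour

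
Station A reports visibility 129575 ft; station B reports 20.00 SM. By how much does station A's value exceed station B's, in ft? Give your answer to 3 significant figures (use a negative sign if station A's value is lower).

station B: 20.00 SM = 105600.00 ft.
Difference: 129575.00 − 105600.00 = 24000 ft.

24000 ft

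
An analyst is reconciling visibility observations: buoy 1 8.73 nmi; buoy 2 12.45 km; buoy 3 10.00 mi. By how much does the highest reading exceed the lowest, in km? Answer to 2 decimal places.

buoy 1: 8.73 nmi = 16.1680 km.
buoy 3: 10.00 SM = 16.0934 km.
Spread: 16.1680 − 12.4500 = 3.72 km.

3.72 km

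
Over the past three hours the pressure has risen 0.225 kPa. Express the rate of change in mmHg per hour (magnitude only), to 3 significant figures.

0.225 kPa / 3 h × 7.50062 mmHg/kPa = 0.563 mmHg/h.

0.563 mmHg per hour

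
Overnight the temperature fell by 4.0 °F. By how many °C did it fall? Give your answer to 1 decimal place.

2.2 °C

A change of 1 °C equals a change of 1.8 °F: Δ°C = 4.0 × 0.5556 = 2.2 °C.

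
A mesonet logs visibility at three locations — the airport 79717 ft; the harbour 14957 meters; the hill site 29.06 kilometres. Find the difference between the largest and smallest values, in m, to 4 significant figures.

14100 m

the airport: 79717 ft = 24297.74 m.
the hill site: 29.06 km = 29060.00 m.
Spread: 29060.00 − 14957.00 = 14100 m.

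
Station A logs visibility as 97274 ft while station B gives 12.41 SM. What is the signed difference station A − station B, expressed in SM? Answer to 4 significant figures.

6.013 SM

station A: 97274 ft = 18.42311 SM.
Difference: 18.42311 − 12.41000 = 6.013 SM.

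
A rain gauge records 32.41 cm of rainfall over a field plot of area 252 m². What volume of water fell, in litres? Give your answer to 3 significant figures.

81700 litres

Depth: 32.41 cm × 10 = 324.1 mm.
1 mm over 1 m² is 1 L, so volume = 324.1 × 252 = 81673.2 L ≈ 81700 L.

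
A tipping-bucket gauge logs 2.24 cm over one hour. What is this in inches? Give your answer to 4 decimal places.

0.8819 in

1 cm = 0.393701 in, so 2.24 × 0.393701 = 0.8819 in.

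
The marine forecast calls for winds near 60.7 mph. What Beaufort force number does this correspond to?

60.7 mph = 27.1 m/s, which is Beaufort 10 (storm, 24.5–28.4 m/s).

Beaufort force 10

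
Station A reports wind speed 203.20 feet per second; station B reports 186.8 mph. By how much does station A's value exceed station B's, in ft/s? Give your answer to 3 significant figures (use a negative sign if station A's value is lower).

-70.8 ft/s

station B: 186.8 mph = 273.973 ft/s.
Difference: 203.200 − 273.973 = -70.8 ft/s.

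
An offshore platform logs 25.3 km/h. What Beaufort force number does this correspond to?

25.3 km/h = 7.0 m/s, which is Beaufort 4 (moderate breeze, 5.5–7.9 m/s).

Beaufort force 4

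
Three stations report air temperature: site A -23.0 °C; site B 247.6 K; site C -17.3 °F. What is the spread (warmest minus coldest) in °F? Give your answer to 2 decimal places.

7.90 °F

site B: 247.6 K = -25.550 °C.
site C: -17.3 °F = -27.389 °C.
Spread: (-23.000) − (-27.389) = 4.389 °C = 7.90 °F.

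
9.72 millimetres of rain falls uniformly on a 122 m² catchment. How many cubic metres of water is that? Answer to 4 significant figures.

1 mm over 1 m² is 1 L, so volume = 9.72 × 122 = 1185.84 L = 1.186 m³.

1.186 cubic metres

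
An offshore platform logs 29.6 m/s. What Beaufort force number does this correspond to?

29.6 m/s lies in the Beaufort 11 band (violent storm, 28.5–32.6 m/s).

Beaufort force 11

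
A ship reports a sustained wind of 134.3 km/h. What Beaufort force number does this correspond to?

Beaufort force 12

134.3 km/h = 37.3 m/s, which is Beaufort 12 (hurricane force, ≥32.7 m/s).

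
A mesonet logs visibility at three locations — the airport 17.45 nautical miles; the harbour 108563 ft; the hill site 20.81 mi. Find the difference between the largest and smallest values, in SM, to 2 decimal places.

the airport: 17.45 nmi = 20.0811 SM.
the harbour: 108563 ft = 20.5612 SM.
Spread: 20.8100 − 20.0811 = 0.73 SM.

0.73 SM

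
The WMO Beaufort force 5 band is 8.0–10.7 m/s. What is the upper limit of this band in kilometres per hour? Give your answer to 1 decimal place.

38.5 km/h

8.0–10.7 m/s × 3.6 = 28.8–38.5 km/h.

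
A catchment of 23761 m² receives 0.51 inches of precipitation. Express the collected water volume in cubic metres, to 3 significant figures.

Depth: 0.51 in × 25.4 = 12.954 mm.
1 mm over 1 m² is 1 L, so volume = 12.954 × 23761 = 307799.99 L = 308 m³.

308 cubic metres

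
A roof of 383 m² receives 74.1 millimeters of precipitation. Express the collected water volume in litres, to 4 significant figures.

28380 litres

1 mm over 1 m² is 1 L, so volume = 74.1 × 383 = 28380.3 L ≈ 28380 L.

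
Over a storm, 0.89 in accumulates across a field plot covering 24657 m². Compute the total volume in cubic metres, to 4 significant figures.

Depth: 0.89 in × 25.4 = 22.606 mm.
1 mm over 1 m² is 1 L, so volume = 22.606 × 24657 = 557396.14 L = 557.4 m³.

557.4 cubic metres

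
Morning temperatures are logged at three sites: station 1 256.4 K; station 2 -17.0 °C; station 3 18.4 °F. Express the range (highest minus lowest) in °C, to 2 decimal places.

9.44 °C

station 1: 256.4 K = -16.750 °C.
station 3: 18.4 °F = -7.556 °C.
Spread: (-7.556) − (-17.000) = 9.444 °C.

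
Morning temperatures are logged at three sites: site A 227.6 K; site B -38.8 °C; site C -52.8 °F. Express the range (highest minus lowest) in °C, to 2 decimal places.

site A: 227.6 K = -45.550 °C.
site C: -52.8 °F = -47.111 °C.
Spread: (-38.800) − (-47.111) = 8.311 °C.

8.31 °C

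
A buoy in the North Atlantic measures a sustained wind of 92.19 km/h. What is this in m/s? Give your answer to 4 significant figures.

25.61 m/s

1 km/h = 0.277778 m/s, so 92.19 × 0.277778 = 25.61 m/s.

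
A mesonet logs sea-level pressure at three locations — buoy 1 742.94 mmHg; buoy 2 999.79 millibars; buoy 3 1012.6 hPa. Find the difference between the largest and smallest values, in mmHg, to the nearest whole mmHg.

17 mmHg

buoy 2: 999.79 mb = 749.90 mmHg.
buoy 3: 1012.6 hPa = 759.51 mmHg.
Spread: 759.51 − 742.94 = 17 mmHg.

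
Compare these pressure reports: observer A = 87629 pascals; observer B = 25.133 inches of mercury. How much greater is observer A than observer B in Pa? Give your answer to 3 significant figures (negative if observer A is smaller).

2520 Pa

observer B: 25.133 inHg = 85110.11 Pa.
Difference: 87629.00 − 85110.11 = 2520 Pa.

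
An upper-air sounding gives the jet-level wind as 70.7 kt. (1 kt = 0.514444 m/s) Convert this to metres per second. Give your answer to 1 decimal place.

1 kt = 0.514444 m/s, so 70.7 × 0.514444 = 36.4 m/s.

36.4 m/s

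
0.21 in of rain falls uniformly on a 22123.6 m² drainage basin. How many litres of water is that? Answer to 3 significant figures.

118000 litres

Depth: 0.21 in × 25.4 = 5.334 mm.
1 mm over 1 m² is 1 L, so volume = 5.334 × 22123.6 = 118007.28 L ≈ 118000 L.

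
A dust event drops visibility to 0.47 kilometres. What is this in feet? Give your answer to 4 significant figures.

1 km = 3280.84 ft, so 0.47 × 3280.84 = 1542 ft.

1542 ft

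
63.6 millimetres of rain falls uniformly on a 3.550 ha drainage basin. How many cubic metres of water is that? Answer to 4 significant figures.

2258 cubic metres

Area: 3.550 ha = 35500 m².
1 mm over 1 m² is 1 L, so volume = 63.6 × 35500 = 2257800 L = 2258 m³.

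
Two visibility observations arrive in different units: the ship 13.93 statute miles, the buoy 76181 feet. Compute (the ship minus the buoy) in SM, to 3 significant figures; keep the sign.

the buoy: 76181 ft = 14.42822 SM.
Difference: 13.93000 − 14.42822 = -0.498 SM.

-0.498 SM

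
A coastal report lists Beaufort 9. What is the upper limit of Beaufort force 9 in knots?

47 kt

Beaufort 9 (strong gale) spans 41–47 knots.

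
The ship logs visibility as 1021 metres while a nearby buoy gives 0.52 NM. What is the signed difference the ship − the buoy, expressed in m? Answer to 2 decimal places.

the buoy: 0.52 nmi = 963.0400 m.
Difference: 1021.0000 − 963.0400 = 57.96 m.

57.96 m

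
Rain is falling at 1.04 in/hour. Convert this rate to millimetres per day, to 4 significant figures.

1.04 in/hour × 25.4 mm/in × 24 hour/day = 634.0 mm/day.

634.0 mm/day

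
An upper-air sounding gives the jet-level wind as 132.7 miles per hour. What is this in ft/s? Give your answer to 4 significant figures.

194.6 ft/s

1 mph = 1.46667 ft/s, so 132.7 × 1.46667 = 194.6 ft/s.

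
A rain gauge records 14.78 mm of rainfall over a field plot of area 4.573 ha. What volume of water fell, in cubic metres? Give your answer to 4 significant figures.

Area: 4.573 ha = 45730 m².
1 mm over 1 m² is 1 L, so volume = 14.78 × 45730 = 675889.4 L = 675.9 m³.

675.9 cubic metres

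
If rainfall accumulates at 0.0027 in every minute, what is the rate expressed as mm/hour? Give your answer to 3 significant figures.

4.11 mm/hour

0.0027 in/minute × 25.4 mm/in × 60 minute/hour = 4.11 mm/hour.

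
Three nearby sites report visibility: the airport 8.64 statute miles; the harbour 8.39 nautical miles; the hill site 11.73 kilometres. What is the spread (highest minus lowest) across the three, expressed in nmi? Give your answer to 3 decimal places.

the airport: 8.64 SM = 7.50795 nmi.
the hill site: 11.73 km = 6.33369 nmi.
Spread: 8.39000 − 6.33369 = 2.056 nmi.

2.056 nmi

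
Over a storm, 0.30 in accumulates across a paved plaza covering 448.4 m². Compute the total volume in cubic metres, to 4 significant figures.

3.417 cubic metres

Depth: 0.30 in × 25.4 = 7.62 mm.
1 mm over 1 m² is 1 L, so volume = 7.62 × 448.4 = 3416.808 L = 3.417 m³.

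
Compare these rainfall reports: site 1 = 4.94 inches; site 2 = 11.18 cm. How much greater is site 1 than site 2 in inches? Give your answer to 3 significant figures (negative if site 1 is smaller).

site 2: 11.18 cm = 4.40157 in.
Difference: 4.94000 − 4.40157 = 0.538 in.

0.538 in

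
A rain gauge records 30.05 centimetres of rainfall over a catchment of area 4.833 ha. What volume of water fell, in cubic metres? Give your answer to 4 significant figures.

Depth: 30.05 cm × 10 = 300.5 mm.
Area: 4.833 ha = 48330 m².
1 mm over 1 m² is 1 L, so volume = 300.5 × 48330 = 14523165 L = 14520 m³.

14520 cubic metres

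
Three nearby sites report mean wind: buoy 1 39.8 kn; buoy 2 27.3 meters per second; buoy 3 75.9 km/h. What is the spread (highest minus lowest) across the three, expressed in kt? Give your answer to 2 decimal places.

buoy 2: 27.3 m/s = 53.0670 kt.
buoy 3: 75.9 km/h = 40.9827 kt.
Spread: 53.0670 − 39.8000 = 13.27 kt.

13.27 kt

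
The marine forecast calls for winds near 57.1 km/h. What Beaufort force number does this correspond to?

57.1 km/h = 15.9 m/s, which is Beaufort 7 (near gale, 13.9–17.1 m/s).

Beaufort force 7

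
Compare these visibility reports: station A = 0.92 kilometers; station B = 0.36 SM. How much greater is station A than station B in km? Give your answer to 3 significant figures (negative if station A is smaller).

0.341 km

station B: 0.36 SM = 0.57936 km.
Difference: 0.92000 − 0.57936 = 0.341 km.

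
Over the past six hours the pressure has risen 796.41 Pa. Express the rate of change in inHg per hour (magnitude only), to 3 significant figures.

0.0392 inHg per hour

796.41 Pa / 6 h × 0.0002953 inHg/Pa = 0.0392 inHg/h.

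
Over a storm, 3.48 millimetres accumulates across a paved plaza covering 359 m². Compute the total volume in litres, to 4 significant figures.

1249 litres

1 mm over 1 m² is 1 L, so volume = 3.48 × 359 = 1249.32 L ≈ 1249 L.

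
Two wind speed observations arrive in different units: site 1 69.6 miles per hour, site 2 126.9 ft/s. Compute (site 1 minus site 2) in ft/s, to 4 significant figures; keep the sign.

site 1: 69.6 mph = 102.0800 ft/s.
Difference: 102.0800 − 126.9000 = -24.82 ft/s.

-24.82 ft/s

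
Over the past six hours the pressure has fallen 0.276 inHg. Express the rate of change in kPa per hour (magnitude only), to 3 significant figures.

0.156 kPa per hour

0.276 inHg / 6 h × 3.38639 kPa/inHg = 0.156 kPa/h.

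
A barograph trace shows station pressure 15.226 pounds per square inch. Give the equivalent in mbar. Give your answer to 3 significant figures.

1 psi = 68.9476 mb, so 15.226 × 68.9476 = 1050 mb.

1050 mb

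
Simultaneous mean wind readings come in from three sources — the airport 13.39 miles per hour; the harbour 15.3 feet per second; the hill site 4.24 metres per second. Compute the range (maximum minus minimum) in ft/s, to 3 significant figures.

the airport: 13.39 mph = 19.6387 ft/s.
the hill site: 4.24 m/s = 13.9108 ft/s.
Spread: 19.6387 − 13.9108 = 5.73 ft/s.

5.73 ft/s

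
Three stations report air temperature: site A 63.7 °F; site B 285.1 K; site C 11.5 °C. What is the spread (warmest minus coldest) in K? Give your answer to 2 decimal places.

site A: 63.7 °F = 17.611 °C.
site B: 285.1 K = 11.950 °C.
Spread: 17.611 − 11.500 = 6.111 °C.

6.11 K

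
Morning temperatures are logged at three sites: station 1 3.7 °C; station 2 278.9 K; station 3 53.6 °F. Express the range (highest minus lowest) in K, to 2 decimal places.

station 2: 278.9 K = 5.750 °C.
station 3: 53.6 °F = 12.000 °C.
Spread: 12.000 − 3.700 = 8.300 °C.

8.30 K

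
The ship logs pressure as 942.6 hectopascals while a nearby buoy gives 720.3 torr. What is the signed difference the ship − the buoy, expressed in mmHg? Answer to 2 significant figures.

the ship: 942.6 hPa = 707.01 mmHg.
Difference: 707.01 − 720.30 = -13 mmHg.

-13 mmHg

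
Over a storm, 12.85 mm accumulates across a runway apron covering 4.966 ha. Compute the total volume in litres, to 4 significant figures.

Area: 4.966 ha = 49660 m².
1 mm over 1 m² is 1 L, so volume = 12.85 × 49660 = 638131 L ≈ 638100 L.

638100 litres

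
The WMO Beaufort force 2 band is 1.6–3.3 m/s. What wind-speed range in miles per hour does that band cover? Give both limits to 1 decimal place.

1.6–3.3 m/s × 2.237 = 3.6–7.4 mph.

3.6 to 7.4 mph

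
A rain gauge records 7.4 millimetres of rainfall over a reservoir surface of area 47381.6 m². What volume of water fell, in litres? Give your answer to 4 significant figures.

1 mm over 1 m² is 1 L, so volume = 7.4 × 47381.6 = 350623.84 L ≈ 350600 L.

350600 litres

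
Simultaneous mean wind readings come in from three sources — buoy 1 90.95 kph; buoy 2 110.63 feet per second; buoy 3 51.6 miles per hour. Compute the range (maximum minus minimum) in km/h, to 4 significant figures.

38.35 km/h

buoy 2: 110.63 ft/s = 121.3921 km/h.
buoy 3: 51.6 mph = 83.0422 km/h.
Spread: 121.3921 − 83.0422 = 38.35 km/h.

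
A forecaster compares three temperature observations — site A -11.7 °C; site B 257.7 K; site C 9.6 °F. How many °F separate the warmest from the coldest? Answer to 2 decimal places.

site B: 257.7 K = -15.450 °C.
site C: 9.6 °F = -12.444 °C.
Spread: (-11.700) − (-15.450) = 3.750 °C = 6.75 °F.

6.75 °F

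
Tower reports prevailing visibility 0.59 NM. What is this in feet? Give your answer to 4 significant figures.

1 nmi = 6076.12 ft, so 0.59 × 6076.12 = 3585 ft.

3585 ft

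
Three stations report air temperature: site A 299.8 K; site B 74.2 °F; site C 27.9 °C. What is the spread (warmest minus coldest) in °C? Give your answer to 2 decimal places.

site A: 299.8 K = 26.650 °C.
site B: 74.2 °F = 23.444 °C.
Spread: 27.900 − 23.444 = 4.456 °C.

4.46 °C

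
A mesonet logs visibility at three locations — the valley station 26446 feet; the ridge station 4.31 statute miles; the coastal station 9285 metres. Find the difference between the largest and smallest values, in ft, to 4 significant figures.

7706 ft

the ridge station: 4.31 SM = 22756.80 ft.
the coastal station: 9285 m = 30462.60 ft.
Spread: 30462.60 − 22756.80 = 7706 ft.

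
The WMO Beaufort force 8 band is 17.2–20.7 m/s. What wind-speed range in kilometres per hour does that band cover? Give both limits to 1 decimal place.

17.2–20.7 m/s × 3.6 = 61.9–74.5 km/h.

61.9 to 74.5 km/h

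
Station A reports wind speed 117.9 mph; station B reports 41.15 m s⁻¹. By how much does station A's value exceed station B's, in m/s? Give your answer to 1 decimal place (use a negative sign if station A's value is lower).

11.6 m/s

station A: 117.9 mph = 52.706 m/s.
Difference: 52.706 − 41.150 = 11.6 m/s.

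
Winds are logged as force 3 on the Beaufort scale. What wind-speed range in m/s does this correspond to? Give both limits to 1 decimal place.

Beaufort 3 (gentle breeze) spans 3.4–5.4 m/s.

3.4 to 5.4 m/s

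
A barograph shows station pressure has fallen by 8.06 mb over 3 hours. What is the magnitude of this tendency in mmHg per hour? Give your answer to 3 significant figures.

2.02 mmHg per hour

8.06 mb / 3 h × 0.750062 mmHg/mb = 2.02 mmHg/h.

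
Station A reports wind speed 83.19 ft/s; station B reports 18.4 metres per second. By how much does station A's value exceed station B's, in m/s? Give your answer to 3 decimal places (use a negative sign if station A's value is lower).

station A: 83.19 ft/s = 25.35631 m/s.
Difference: 25.35631 − 18.40000 = 6.956 m/s.

6.956 m/s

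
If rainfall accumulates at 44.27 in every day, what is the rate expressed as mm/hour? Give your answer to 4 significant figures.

46.85 mm/hour

44.27 in/day × 25.4 mm/in × 0.0416667 day/hour = 46.85 mm/hour.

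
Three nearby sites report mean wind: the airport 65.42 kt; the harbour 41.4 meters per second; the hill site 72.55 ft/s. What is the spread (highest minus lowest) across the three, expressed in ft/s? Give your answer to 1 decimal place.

the airport: 65.42 kt = 110.417 ft/s.
the harbour: 41.4 m/s = 135.827 ft/s.
Spread: 135.827 − 72.550 = 63.3 ft/s.

63.3 ft/s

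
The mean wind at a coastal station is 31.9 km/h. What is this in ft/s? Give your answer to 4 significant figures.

1 km/h = 0.911344 ft/s, so 31.9 × 0.911344 = 29.07 ft/s.

29.07 ft/s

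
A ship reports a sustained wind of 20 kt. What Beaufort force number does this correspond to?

20 kt lies in the Beaufort 5 band (fresh breeze, 17–21 kt).

Beaufort force 5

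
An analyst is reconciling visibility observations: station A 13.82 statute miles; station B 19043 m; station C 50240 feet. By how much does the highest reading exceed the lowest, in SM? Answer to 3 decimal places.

4.305 SM

station B: 19043 m = 11.83277 SM.
station C: 50240 ft = 9.51515 SM.
Spread: 13.82000 − 9.51515 = 4.305 SM.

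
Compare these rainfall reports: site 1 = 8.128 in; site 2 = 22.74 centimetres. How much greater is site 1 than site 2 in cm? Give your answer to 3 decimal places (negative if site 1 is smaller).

-2.095 cm

site 1: 8.128 in = 20.64512 cm.
Difference: 20.64512 − 22.74000 = -2.095 cm.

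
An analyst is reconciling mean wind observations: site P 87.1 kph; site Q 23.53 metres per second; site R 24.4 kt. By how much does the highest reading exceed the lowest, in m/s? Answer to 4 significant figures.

site P: 87.1 km/h = 24.1944 m/s.
site R: 24.4 kt = 12.5524 m/s.
Spread: 24.1944 − 12.5524 = 11.64 m/s.

11.64 m/s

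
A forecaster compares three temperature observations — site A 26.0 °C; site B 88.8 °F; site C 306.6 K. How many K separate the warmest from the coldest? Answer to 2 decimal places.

7.45 K

site B: 88.8 °F = 31.556 °C.
site C: 306.6 K = 33.450 °C.
Spread: 33.450 − 26.000 = 7.450 °C.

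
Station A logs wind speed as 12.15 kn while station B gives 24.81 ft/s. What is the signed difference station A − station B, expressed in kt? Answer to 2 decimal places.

station B: 24.81 ft/s = 14.6995 kt.
Difference: 12.1500 − 14.6995 = -2.55 kt.

-2.55 kt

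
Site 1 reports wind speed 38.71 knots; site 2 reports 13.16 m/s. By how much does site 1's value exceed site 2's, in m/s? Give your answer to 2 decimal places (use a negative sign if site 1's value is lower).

6.75 m/s

site 1: 38.71 kt = 19.9141 m/s.
Difference: 19.9141 − 13.1600 = 6.75 m/s.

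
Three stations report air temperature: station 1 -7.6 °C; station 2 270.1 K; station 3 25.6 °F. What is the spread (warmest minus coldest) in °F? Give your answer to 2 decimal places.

8.19 °F

station 2: 270.1 K = -3.050 °C.
station 3: 25.6 °F = -3.556 °C.
Spread: (-3.050) − (-7.600) = 4.550 °C = 8.19 °F.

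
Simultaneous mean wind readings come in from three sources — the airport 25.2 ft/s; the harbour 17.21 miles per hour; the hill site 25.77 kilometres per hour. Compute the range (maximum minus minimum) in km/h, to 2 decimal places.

the airport: 25.2 ft/s = 27.6515 km/h.
the harbour: 17.21 mph = 27.6968 km/h.
Spread: 27.6968 − 25.7700 = 1.93 km/h.

1.93 km/h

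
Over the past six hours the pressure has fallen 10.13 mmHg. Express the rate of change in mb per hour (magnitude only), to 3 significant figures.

10.13 mmHg / 6 h × 1.33322 mb/mmHg = 2.25 mb/h.

2.25 mb per hour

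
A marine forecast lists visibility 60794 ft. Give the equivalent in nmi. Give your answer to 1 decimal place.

1 ft = 0.000164579 nmi, so 60794 × 0.000164579 = 10.0 nmi.

10.0 nmi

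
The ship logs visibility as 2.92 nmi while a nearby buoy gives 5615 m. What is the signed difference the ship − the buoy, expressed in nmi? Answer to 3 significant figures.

the buoy: 5615 m = 3.03186 nmi.
Difference: 2.92000 − 3.03186 = -0.112 nmi.

-0.112 nmi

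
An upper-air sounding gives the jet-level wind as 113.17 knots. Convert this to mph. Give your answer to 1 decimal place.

1 kt = 1.15078 mph, so 113.17 × 1.15078 = 130.2 mph.

130.2 mph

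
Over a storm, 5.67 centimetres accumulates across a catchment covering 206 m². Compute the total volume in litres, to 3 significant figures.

11700 litres

Depth: 5.67 cm × 10 = 56.7 mm.
1 mm over 1 m² is 1 L, so volume = 56.7 × 206 = 11680.2 L ≈ 11700 L.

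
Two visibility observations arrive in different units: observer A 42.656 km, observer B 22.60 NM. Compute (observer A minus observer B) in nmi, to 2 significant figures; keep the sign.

observer A: 42.656 km = 23.0324 nmi.
Difference: 23.0324 − 22.6000 = 0.43 nmi.

0.43 nmi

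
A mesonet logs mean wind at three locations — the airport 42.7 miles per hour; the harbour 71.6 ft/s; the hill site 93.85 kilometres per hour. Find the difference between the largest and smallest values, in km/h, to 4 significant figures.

the airport: 42.7 mph = 68.7190 km/h.
the harbour: 71.6 ft/s = 78.5652 km/h.
Spread: 93.8500 − 68.7190 = 25.13 km/h.

25.13 km/h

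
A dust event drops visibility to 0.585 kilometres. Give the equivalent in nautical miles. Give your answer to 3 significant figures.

0.316 nmi

1 km = 0.539957 nmi, so 0.585 × 0.539957 = 0.316 nmi.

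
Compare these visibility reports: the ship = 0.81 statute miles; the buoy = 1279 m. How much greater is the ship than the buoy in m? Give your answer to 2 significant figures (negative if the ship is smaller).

the ship: 0.81 SM = 1303.57 m.
Difference: 1303.57 − 1279.00 = 25 m.

25 m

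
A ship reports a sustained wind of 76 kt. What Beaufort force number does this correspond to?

76 kt lies in the Beaufort 12 band (hurricane force, ≥64 kt).

Beaufort force 12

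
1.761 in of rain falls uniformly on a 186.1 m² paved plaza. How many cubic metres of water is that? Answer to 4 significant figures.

Depth: 1.761 in × 25.4 = 44.7294 mm.
1 mm over 1 m² is 1 L, so volume = 44.7294 × 186.1 = 8324.1413 L = 8.324 m³.

8.324 cubic metres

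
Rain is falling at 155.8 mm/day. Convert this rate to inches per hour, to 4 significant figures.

155.8 mm/day × 0.0393701 in/mm × 0.0416667 day/hour = 0.2556 in/hour.

0.2556 in/hour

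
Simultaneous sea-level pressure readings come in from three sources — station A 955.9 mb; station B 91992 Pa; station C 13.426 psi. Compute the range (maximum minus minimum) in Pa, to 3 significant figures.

station A: 955.9 mb = 95590.00 Pa.
station C: 13.426 psi = 92569.01 Pa.
Spread: 95590.00 − 91992.00 = 3600 Pa.

3600 Pa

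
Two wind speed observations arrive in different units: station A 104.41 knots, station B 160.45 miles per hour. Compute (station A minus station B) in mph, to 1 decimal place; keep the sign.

station A: 104.41 kt = 120.153 mph.
Difference: 120.153 − 160.450 = -40.3 mph.

-40.3 mph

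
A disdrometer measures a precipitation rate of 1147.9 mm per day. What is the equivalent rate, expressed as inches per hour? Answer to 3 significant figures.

1.88 in/hour

1147.9 mm/day × 0.0393701 in/mm × 0.0416667 day/hour = 1.88 in/hour.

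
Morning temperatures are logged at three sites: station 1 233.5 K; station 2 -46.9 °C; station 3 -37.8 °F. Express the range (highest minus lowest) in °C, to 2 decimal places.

station 1: 233.5 K = -39.650 °C.
station 3: -37.8 °F = -38.778 °C.
Spread: (-38.778) − (-46.900) = 8.122 °C.

8.12 °C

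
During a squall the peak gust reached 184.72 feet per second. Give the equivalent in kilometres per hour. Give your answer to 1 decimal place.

1 ft/s = 1.09728 km/h, so 184.72 × 1.09728 = 202.7 km/h.

202.7 km/h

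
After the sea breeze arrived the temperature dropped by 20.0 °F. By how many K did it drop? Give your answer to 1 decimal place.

For a temperature change the 32° offset cancels: ΔK = 20.0 × 0.5556 = 11.1 K.

11.1 K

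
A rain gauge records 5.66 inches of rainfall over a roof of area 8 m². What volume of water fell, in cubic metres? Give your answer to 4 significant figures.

Depth: 5.66 in × 25.4 = 143.764 mm.
1 mm over 1 m² is 1 L, so volume = 143.764 × 8 = 1150.112 L = 1.150 m³.

1.150 cubic metres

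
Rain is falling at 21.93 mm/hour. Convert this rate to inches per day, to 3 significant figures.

20.7 in/day

21.93 mm/hour × 0.0393701 in/mm × 24 hour/day = 20.7 in/day.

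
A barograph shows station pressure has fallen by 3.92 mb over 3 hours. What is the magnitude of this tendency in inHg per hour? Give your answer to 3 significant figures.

0.0386 inHg per hour

3.92 mb / 3 h × 0.02953 inHg/mb = 0.0386 inHg/h.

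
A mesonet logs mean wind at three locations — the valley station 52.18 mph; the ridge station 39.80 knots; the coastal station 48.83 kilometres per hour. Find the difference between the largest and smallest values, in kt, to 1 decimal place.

the valley station: 52.18 mph = 45.343 kt.
the coastal station: 48.83 km/h = 26.366 kt.
Spread: 45.343 − 26.366 = 19.0 kt.

19.0 kt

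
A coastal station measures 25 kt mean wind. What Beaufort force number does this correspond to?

25 kt lies in the Beaufort 6 band (strong breeze, 22–27 kt).

Beaufort force 6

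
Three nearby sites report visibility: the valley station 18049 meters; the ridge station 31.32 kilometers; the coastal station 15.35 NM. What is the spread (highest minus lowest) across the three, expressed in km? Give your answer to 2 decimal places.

the valley station: 18049 m = 18.0490 km.
the coastal station: 15.35 nmi = 28.4282 km.
Spread: 31.3200 − 18.0490 = 13.27 km.

13.27 km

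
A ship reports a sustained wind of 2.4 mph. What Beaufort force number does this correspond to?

Beaufort force 1

2.4 mph = 1.1 m/s, which is Beaufort 1 (light air, 0.3–1.5 m/s).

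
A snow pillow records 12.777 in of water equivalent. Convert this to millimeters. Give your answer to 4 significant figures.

1 in = 25.4 mm, so 12.777 × 25.4 = 324.5 mm.

324.5 mm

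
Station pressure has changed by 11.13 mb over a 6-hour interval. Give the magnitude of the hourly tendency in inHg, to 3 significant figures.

11.13 mb / 6 h × 0.02953 inHg/mb = 0.0548 inHg/h.

0.0548 inHg per hour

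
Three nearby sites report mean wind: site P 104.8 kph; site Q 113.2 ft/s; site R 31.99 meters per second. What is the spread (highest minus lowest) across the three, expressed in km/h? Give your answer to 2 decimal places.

site Q: 113.2 ft/s = 124.2121 km/h.
site R: 31.99 m/s = 115.1640 km/h.
Spread: 124.2121 − 104.8000 = 19.41 km/h.

19.41 km/h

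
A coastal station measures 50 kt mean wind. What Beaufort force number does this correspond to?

50 kt lies in the Beaufort 10 band (storm, 48–55 kt).

Beaufort force 10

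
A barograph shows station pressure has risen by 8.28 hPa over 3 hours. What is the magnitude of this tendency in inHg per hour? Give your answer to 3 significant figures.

8.28 hPa / 3 h × 0.02953 inHg/hPa = 0.0815 inHg/h.

0.0815 inHg per hour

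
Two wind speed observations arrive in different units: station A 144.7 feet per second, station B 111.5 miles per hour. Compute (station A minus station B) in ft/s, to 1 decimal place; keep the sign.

station B: 111.5 mph = 163.533 ft/s.
Difference: 144.700 − 163.533 = -18.8 ft/s.

-18.8 ft/s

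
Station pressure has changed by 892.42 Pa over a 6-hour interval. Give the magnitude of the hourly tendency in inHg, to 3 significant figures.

892.42 Pa / 6 h × 0.0002953 inHg/Pa = 0.0439 inHg/h.

0.0439 inHg per hour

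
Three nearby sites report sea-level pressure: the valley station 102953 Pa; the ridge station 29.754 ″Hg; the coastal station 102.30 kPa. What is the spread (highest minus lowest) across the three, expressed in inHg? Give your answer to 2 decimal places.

the valley station: 102953 Pa = 30.4020 inHg.
the coastal station: 102.30 kPa = 30.2092 inHg.
Spread: 30.4020 − 29.7540 = 0.65 inHg.

0.65 inHg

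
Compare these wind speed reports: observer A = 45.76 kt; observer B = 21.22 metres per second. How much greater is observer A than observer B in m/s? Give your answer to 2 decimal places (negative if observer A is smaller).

2.32 m/s

observer A: 45.76 kt = 23.5410 m/s.
Difference: 23.5410 − 21.2200 = 2.32 m/s.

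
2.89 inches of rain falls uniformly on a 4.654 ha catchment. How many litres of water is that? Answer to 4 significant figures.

3416000 litres

Depth: 2.89 in × 25.4 = 73.406 mm.
Area: 4.654 ha = 46540 m².
1 mm over 1 m² is 1 L, so volume = 73.406 × 46540 = 3416315.2 L ≈ 3416000 L.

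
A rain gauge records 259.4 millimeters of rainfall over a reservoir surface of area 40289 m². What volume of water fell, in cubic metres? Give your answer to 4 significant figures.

10450 cubic metres

1 mm over 1 m² is 1 L, so volume = 259.4 × 40289 = 10450967 L = 10450 m³.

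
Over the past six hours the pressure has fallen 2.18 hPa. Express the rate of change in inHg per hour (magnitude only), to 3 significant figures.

0.0107 inHg per hour

2.18 hPa / 6 h × 0.02953 inHg/hPa = 0.0107 inHg/h.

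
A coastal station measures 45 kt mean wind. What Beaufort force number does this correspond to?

Beaufort force 9

45 kt lies in the Beaufort 9 band (strong gale, 41–47 kt).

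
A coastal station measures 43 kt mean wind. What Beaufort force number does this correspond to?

43 kt lies in the Beaufort 9 band (strong gale, 41–47 kt).

Beaufort force 9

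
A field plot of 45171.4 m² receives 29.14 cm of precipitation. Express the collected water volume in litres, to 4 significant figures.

Depth: 29.14 cm × 10 = 291.4 mm.
1 mm over 1 m² is 1 L, so volume = 291.4 × 45171.4 = 13162946 L ≈ 13160000 L.

13160000 litres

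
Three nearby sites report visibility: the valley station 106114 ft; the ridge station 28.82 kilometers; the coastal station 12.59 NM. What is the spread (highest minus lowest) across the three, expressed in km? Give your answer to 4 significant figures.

9.027 km

the valley station: 106114 ft = 32.34355 km.
the coastal station: 12.59 nmi = 23.31668 km.
Spread: 32.34355 − 23.31668 = 9.027 km.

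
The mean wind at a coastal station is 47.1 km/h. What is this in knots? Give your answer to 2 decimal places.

1 km/h = 0.539957 kt, so 47.1 × 0.539957 = 25.43 kt.

25.43 kt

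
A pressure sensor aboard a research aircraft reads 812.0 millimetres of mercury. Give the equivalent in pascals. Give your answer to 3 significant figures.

108000 Pa

1 mmHg = 133.322 Pa, so 812.0 × 133.322 = 108000 Pa.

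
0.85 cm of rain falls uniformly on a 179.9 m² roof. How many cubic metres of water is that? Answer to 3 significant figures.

1.53 cubic metres

Depth: 0.85 cm × 10 = 8.5 mm.
1 mm over 1 m² is 1 L, so volume = 8.5 × 179.9 = 1529.15 L = 1.53 m³.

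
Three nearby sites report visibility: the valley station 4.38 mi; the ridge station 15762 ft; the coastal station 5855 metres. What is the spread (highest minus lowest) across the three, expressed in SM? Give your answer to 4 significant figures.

1.395 SM

the ridge station: 15762 ft = 2.98523 SM.
the coastal station: 5855 m = 3.63813 SM.
Spread: 4.38000 − 2.98523 = 1.395 SM.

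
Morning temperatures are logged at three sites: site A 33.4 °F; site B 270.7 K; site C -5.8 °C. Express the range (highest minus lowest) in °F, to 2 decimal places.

11.84 °F

site A: 33.4 °F = 0.778 °C.
site B: 270.7 K = -2.450 °C.
Spread: 0.778 − (-5.800) = 6.578 °C = 11.84 °F.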